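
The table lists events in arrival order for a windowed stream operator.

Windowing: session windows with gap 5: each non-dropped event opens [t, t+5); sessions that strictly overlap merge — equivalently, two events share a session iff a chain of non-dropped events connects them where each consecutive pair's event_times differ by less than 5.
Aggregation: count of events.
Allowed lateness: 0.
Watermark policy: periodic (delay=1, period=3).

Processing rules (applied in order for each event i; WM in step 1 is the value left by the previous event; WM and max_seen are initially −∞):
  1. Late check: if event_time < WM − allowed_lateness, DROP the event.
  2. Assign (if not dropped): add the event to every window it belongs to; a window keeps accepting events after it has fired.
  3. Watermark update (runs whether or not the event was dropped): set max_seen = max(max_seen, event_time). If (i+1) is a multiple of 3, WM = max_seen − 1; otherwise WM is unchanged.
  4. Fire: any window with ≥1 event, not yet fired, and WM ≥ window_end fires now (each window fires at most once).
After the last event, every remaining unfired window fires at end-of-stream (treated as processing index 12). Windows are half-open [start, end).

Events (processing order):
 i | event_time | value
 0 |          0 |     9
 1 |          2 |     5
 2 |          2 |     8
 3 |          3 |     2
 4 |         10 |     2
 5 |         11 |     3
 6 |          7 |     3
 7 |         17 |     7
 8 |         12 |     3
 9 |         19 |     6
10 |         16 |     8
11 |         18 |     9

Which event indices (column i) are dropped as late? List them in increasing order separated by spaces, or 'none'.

i=0 t=0 v=9: → [0,5); WM=−∞
i=1 t=2 v=5: → [0,7); WM=−∞
i=2 t=2 v=8: → [0,7); WM=1
i=3 t=3 v=2: → [0,8); WM=1
i=4 t=10 v=2: → [10,15); WM=1
i=5 t=11 v=3: → [10,16); WM=10
i=6 t=7 v=3: DROP (t<10-0); WM=10
i=7 t=17 v=7: → [17,22); WM=10
i=8 t=12 v=3: → [10,17); WM=16
i=9 t=19 v=6: → [17,24); WM=16
i=10 t=16 v=8: → [10,24); WM=16
i=11 t=18 v=9: → [10,24); WM=18

6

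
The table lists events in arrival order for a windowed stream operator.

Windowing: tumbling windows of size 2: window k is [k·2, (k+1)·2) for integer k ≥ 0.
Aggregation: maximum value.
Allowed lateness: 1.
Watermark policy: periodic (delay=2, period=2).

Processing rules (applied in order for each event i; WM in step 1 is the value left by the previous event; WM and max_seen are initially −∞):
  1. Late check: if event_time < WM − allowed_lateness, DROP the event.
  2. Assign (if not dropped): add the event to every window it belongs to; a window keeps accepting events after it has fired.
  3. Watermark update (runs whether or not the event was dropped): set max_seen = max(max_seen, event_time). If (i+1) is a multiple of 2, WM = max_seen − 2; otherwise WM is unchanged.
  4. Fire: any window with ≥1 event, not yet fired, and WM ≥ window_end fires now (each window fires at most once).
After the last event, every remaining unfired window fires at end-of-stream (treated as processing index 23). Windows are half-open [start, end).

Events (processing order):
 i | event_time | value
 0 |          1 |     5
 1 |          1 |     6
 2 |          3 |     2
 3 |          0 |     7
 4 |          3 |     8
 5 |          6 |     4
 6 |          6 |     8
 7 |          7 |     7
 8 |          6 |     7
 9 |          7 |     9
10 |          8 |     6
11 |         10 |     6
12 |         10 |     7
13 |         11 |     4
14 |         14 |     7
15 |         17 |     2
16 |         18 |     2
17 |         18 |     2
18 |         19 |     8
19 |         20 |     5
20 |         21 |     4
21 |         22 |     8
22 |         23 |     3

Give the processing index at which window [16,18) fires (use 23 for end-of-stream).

i=0 t=1 v=5: → [0,2); WM=−∞
i=1 t=1 v=6: → [0,2); WM=-1
i=2 t=3 v=2: → [2,4); WM=-1
i=3 t=0 v=7: → [0,2); WM=1
i=4 t=3 v=8: → [2,4); WM=1
i=5 t=6 v=4: → [6,8); WM=4; [0,2) fires=7 [2,4) fires=8
i=6 t=6 v=8: → [6,8); WM=4
i=7 t=7 v=7: → [6,8); WM=5
i=8 t=6 v=7: → [6,8); WM=5
i=9 t=7 v=9: → [6,8); WM=5
i=10 t=8 v=6: → [8,10); WM=5
i=11 t=10 v=6: → [10,12); WM=8; [6,8) fires=9
i=12 t=10 v=7: → [10,12); WM=8
i=13 t=11 v=4: → [10,12); WM=9
i=14 t=14 v=7: → [14,16); WM=9
i=15 t=17 v=2: → [16,18); WM=15; [8,10) fires=6 [10,12) fires=7
i=16 t=18 v=2: → [18,20); WM=15
i=17 t=18 v=2: → [18,20); WM=16; [14,16) fires=7
i=18 t=19 v=8: → [18,20); WM=16
i=19 t=20 v=5: → [20,22); WM=18; [16,18) fires=2
i=20 t=21 v=4: → [20,22); WM=18
i=21 t=22 v=8: → [22,24); WM=20; [18,20) fires=8
i=22 t=23 v=3: → [22,24); WM=20

19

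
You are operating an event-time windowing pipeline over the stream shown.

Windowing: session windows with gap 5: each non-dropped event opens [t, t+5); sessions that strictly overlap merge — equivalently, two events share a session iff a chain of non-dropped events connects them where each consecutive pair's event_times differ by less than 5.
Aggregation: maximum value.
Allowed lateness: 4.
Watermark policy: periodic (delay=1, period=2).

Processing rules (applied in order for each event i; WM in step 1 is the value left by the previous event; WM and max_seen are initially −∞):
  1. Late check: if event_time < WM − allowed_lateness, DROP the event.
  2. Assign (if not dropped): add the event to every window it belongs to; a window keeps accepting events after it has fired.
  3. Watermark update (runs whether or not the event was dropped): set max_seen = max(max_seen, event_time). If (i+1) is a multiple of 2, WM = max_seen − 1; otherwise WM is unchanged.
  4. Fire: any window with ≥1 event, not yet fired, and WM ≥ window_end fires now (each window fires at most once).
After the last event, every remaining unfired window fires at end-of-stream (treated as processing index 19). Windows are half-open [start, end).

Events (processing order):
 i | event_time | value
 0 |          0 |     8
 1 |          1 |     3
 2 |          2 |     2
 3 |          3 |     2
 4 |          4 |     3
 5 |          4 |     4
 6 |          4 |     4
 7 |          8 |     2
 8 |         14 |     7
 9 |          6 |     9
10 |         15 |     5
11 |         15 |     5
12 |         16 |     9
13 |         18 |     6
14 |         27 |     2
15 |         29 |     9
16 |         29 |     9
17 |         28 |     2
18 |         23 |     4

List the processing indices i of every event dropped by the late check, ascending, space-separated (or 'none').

i=0 t=0 v=8: → [0,5); WM=−∞
i=1 t=1 v=3: → [0,6); WM=0
i=2 t=2 v=2: → [0,7); WM=0
i=3 t=3 v=2: → [0,8); WM=2
i=4 t=4 v=3: → [0,9); WM=2
i=5 t=4 v=4: → [0,9); WM=3
i=6 t=4 v=4: → [0,9); WM=3
i=7 t=8 v=2: → [0,13); WM=7
i=8 t=14 v=7: → [14,19); WM=7
i=9 t=6 v=9: → [0,13); WM=13
i=10 t=15 v=5: → [14,20); WM=13
i=11 t=15 v=5: → [14,20); WM=14
i=12 t=16 v=9: → [14,21); WM=14
i=13 t=18 v=6: → [14,23); WM=17
i=14 t=27 v=2: → [27,32); WM=17
i=15 t=29 v=9: → [27,34); WM=28
i=16 t=29 v=9: → [27,34); WM=28
i=17 t=28 v=2: → [27,34); WM=28
i=18 t=23 v=4: DROP (t<28-4); WM=28

18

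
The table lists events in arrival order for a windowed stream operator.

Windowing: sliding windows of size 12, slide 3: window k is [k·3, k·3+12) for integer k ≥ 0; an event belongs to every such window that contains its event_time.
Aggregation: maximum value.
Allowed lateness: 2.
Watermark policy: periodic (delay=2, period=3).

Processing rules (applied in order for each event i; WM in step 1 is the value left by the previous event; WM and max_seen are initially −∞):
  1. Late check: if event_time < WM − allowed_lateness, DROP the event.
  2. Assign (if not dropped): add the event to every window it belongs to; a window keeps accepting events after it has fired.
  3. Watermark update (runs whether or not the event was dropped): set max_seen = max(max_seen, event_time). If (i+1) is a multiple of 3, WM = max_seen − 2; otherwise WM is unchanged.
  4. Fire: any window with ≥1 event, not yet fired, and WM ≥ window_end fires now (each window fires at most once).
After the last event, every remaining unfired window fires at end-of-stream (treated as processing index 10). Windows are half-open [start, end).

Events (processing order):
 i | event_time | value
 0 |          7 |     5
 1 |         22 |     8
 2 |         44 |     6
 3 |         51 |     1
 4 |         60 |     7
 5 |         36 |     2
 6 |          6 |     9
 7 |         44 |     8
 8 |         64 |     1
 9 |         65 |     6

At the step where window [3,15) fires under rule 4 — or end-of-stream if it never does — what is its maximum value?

i=0 t=7 v=5: → [6,18),[3,15),[0,12); WM=−∞
i=1 t=22 v=8: → [21,33),[18,30),[15,27),[12,24); WM=−∞
i=2 t=44 v=6: → [42,54),[39,51),[36,48),[33,45); WM=42; [0,12) fires=5 [3,15) fires=5 [6,18) fires=5 [12,24) fires=8 [15,27) fires=8 [18,30) fires=8 [21,33) fires=8
i=3 t=51 v=1: → [51,63),[48,60),[45,57),[42,54); WM=42
i=4 t=60 v=7: → [60,72),[57,69),[54,66),[51,63); WM=42
i=5 t=36 v=2: DROP (t<42-2); WM=58; [33,45) fires=6 [36,48) fires=6 [39,51) fires=6 [42,54) fires=6 [45,57) fires=1
i=6 t=6 v=9: DROP (t<58-2); WM=58
i=7 t=44 v=8: DROP (t<58-2); WM=58
i=8 t=64 v=1: → [63,75),[60,72),[57,69),[54,66); WM=62; [48,60) fires=1
i=9 t=65 v=6: → [63,75),[60,72),[57,69),[54,66); WM=62

5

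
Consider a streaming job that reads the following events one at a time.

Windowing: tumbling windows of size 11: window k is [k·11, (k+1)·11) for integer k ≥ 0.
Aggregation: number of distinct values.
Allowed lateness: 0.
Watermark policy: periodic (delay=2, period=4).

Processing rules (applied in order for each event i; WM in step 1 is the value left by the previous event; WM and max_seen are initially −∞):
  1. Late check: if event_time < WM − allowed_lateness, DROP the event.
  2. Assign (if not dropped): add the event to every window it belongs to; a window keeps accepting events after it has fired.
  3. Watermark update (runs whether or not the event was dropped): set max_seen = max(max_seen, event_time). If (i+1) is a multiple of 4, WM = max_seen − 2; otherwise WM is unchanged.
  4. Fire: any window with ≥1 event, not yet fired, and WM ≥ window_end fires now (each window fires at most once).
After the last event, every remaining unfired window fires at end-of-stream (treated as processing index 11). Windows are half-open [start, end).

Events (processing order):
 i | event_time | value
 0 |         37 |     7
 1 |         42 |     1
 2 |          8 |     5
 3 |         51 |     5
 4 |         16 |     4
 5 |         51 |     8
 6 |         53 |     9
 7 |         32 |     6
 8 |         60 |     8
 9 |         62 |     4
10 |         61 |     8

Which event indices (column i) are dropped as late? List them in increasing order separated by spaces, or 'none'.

4 7

i=0 t=37 v=7: → [33,44); WM=−∞
i=1 t=42 v=1: → [33,44); WM=−∞
i=2 t=8 v=5: → [0,11); WM=−∞
i=3 t=51 v=5: → [44,55); WM=49; [0,11) fires=1 [33,44) fires=2
i=4 t=16 v=4: DROP (t<49-0); WM=49
i=5 t=51 v=8: → [44,55); WM=49
i=6 t=53 v=9: → [44,55); WM=49
i=7 t=32 v=6: DROP (t<49-0); WM=51
i=8 t=60 v=8: → [55,66); WM=51
i=9 t=62 v=4: → [55,66); WM=51
i=10 t=61 v=8: → [55,66); WM=51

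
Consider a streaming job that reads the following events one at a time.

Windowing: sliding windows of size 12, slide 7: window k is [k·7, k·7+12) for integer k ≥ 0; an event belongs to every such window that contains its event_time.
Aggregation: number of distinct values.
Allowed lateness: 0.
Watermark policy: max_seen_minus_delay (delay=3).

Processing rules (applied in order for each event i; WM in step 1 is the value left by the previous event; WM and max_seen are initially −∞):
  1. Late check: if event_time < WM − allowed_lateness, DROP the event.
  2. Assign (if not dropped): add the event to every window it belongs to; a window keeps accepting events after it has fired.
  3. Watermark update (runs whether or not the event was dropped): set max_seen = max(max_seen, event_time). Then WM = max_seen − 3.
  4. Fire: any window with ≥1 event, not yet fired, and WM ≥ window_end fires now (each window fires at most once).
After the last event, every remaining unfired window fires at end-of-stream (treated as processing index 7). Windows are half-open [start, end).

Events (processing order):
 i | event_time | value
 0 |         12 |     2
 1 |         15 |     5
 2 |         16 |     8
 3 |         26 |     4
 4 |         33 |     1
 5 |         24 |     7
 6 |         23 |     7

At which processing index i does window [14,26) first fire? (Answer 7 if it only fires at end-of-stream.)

4

i=0 t=12 v=2: → [7,19); WM=9
i=1 t=15 v=5: → [14,26),[7,19); WM=12
i=2 t=16 v=8: → [14,26),[7,19); WM=13
i=3 t=26 v=4: → [21,33); WM=23; [7,19) fires=3
i=4 t=33 v=1: → [28,40); WM=30; [14,26) fires=2
i=5 t=24 v=7: DROP (t<30-0); WM=30
i=6 t=23 v=7: DROP (t<30-0); WM=30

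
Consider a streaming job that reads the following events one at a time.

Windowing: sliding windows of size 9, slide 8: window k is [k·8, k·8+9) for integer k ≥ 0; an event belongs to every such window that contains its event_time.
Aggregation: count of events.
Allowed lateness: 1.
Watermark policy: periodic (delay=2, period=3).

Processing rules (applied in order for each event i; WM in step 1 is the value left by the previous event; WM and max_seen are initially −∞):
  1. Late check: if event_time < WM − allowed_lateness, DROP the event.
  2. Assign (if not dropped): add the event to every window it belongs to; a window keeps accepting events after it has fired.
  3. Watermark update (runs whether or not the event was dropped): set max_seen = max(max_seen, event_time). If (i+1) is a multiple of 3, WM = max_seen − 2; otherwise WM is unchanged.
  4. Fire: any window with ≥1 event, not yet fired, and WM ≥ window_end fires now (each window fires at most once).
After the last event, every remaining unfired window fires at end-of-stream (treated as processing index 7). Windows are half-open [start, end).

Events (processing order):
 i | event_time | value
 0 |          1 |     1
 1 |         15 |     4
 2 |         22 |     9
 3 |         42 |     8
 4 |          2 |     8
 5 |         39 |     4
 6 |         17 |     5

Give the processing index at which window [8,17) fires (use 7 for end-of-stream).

2

i=0 t=1 v=1: → [0,9); WM=−∞
i=1 t=15 v=4: → [8,17); WM=−∞
i=2 t=22 v=9: → [16,25); WM=20; [0,9) fires=1 [8,17) fires=1
i=3 t=42 v=8: → [40,49); WM=20
i=4 t=2 v=8: DROP (t<20-1); WM=20
i=5 t=39 v=4: → [32,41); WM=40; [16,25) fires=1
i=6 t=17 v=5: DROP (t<40-1); WM=40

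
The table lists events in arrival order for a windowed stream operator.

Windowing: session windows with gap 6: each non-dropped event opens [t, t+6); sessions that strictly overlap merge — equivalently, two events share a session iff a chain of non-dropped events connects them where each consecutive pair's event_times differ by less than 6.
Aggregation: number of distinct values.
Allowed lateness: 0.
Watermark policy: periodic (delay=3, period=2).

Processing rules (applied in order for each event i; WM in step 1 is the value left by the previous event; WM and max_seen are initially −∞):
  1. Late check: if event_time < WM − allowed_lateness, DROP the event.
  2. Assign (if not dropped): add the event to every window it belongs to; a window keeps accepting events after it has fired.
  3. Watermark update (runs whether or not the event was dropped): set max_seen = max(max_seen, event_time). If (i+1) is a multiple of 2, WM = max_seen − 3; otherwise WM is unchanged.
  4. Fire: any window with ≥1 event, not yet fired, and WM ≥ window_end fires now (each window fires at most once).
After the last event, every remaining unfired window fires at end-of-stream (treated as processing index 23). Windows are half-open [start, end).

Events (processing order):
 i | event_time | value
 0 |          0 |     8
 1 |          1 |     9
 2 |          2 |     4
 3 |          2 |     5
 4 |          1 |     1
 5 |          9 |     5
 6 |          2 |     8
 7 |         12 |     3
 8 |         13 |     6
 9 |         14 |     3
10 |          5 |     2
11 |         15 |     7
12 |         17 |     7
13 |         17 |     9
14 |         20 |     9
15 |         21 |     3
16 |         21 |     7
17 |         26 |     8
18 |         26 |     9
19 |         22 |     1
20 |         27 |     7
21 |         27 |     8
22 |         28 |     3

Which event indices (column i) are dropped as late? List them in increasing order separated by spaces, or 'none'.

6 10 19

i=0 t=0 v=8: → [0,6); WM=−∞
i=1 t=1 v=9: → [0,7); WM=-2
i=2 t=2 v=4: → [0,8); WM=-2
i=3 t=2 v=5: → [0,8); WM=-1
i=4 t=1 v=1: → [0,8); WM=-1
i=5 t=9 v=5: → [9,15); WM=6
i=6 t=2 v=8: DROP (t<6-0); WM=6
i=7 t=12 v=3: → [9,18); WM=9
i=8 t=13 v=6: → [9,19); WM=9
i=9 t=14 v=3: → [9,20); WM=11
i=10 t=5 v=2: DROP (t<11-0); WM=11
i=11 t=15 v=7: → [9,21); WM=12
i=12 t=17 v=7: → [9,23); WM=12
i=13 t=17 v=9: → [9,23); WM=14
i=14 t=20 v=9: → [9,26); WM=14
i=15 t=21 v=3: → [9,27); WM=18
i=16 t=21 v=7: → [9,27); WM=18
i=17 t=26 v=8: → [9,32); WM=23
i=18 t=26 v=9: → [9,32); WM=23
i=19 t=22 v=1: DROP (t<23-0); WM=23
i=20 t=27 v=7: → [9,33); WM=23
i=21 t=27 v=8: → [9,33); WM=24
i=22 t=28 v=3: → [9,34); WM=24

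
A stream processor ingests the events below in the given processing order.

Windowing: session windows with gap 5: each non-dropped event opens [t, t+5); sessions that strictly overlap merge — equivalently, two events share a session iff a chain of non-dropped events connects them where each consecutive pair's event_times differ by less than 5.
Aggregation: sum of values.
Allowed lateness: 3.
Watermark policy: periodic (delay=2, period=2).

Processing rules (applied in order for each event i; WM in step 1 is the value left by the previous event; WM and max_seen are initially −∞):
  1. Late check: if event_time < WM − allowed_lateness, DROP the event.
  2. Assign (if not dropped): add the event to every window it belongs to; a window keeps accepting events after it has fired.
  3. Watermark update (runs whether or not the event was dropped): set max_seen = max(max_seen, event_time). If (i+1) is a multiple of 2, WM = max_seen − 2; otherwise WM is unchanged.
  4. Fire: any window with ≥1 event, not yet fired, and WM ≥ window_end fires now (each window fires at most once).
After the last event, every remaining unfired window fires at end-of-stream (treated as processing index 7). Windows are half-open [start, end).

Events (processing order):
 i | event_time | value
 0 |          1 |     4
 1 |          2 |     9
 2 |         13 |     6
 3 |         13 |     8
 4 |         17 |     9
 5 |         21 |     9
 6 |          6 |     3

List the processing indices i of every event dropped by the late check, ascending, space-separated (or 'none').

6

i=0 t=1 v=4: → [1,6); WM=−∞
i=1 t=2 v=9: → [1,7); WM=0
i=2 t=13 v=6: → [13,18); WM=0
i=3 t=13 v=8: → [13,18); WM=11
i=4 t=17 v=9: → [13,22); WM=11
i=5 t=21 v=9: → [13,26); WM=19
i=6 t=6 v=3: DROP (t<19-3); WM=19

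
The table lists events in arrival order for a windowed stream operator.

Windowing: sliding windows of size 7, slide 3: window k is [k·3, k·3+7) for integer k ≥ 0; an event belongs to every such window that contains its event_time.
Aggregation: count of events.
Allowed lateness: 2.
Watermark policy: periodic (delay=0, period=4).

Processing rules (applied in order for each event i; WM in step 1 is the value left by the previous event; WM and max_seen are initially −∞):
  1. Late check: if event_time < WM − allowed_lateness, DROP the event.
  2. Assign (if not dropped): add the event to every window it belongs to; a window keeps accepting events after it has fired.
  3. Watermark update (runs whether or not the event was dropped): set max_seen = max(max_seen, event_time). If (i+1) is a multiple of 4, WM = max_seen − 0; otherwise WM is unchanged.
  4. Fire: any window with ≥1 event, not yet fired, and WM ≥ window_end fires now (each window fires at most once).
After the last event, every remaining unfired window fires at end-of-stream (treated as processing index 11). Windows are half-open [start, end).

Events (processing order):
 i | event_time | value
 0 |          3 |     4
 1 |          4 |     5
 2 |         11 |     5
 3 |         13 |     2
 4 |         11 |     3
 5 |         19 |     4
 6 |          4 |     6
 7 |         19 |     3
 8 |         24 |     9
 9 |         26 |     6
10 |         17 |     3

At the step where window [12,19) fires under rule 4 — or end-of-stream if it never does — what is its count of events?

i=0 t=3 v=4: → [3,10),[0,7); WM=−∞
i=1 t=4 v=5: → [3,10),[0,7); WM=−∞
i=2 t=11 v=5: → [9,16),[6,13); WM=−∞
i=3 t=13 v=2: → [12,19),[9,16); WM=13; [0,7) fires=2 [3,10) fires=2 [6,13) fires=1
i=4 t=11 v=3: → [9,16),[6,13); WM=13
i=5 t=19 v=4: → [18,25),[15,22); WM=13
i=6 t=4 v=6: DROP (t<13-2); WM=13
i=7 t=19 v=3: → [18,25),[15,22); WM=19; [9,16) fires=3 [12,19) fires=1
i=8 t=24 v=9: → [24,31),[21,28),[18,25); WM=19
i=9 t=26 v=6: → [24,31),[21,28); WM=19
i=10 t=17 v=3: → [15,22),[12,19); WM=19

1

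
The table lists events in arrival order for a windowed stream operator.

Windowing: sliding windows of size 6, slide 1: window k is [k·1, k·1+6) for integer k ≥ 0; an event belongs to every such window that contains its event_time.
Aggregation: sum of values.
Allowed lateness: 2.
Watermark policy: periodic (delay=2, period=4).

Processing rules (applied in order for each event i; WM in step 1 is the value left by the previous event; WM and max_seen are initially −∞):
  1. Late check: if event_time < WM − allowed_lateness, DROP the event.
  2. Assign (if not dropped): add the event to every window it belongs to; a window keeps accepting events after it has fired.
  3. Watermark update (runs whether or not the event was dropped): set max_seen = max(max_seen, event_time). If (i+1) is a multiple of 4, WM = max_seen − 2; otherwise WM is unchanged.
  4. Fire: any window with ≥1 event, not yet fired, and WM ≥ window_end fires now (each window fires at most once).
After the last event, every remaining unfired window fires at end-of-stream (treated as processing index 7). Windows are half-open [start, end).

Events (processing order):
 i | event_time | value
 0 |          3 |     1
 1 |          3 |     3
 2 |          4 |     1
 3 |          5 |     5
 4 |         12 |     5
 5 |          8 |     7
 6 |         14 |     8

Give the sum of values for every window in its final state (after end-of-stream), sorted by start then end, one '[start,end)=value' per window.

[0,6)=10 [1,7)=10 [2,8)=10 [3,9)=17 [4,10)=13 [5,11)=12 [6,12)=7 [7,13)=12 [8,14)=12 [9,15)=13 [10,16)=13 [11,17)=13 [12,18)=13 [13,19)=8 [14,20)=8

i=0 t=3 v=1: → [3,9),[2,8),[1,7),[0,6); WM=−∞
i=1 t=3 v=3: → [3,9),[2,8),[1,7),[0,6); WM=−∞
i=2 t=4 v=1: → [4,10),[3,9),[2,8),[1,7),[0,6); WM=−∞
i=3 t=5 v=5: → [5,11),[4,10),[3,9),[2,8),[1,7),[0,6); WM=3
i=4 t=12 v=5: → [12,18),[11,17),[10,16),[9,15),[8,14),[7,13); WM=3
i=5 t=8 v=7: → [8,14),[7,13),[6,12),[5,11),[4,10),[3,9); WM=3
i=6 t=14 v=8: → [14,20),[13,19),[12,18),[11,17),[10,16),[9,15); WM=3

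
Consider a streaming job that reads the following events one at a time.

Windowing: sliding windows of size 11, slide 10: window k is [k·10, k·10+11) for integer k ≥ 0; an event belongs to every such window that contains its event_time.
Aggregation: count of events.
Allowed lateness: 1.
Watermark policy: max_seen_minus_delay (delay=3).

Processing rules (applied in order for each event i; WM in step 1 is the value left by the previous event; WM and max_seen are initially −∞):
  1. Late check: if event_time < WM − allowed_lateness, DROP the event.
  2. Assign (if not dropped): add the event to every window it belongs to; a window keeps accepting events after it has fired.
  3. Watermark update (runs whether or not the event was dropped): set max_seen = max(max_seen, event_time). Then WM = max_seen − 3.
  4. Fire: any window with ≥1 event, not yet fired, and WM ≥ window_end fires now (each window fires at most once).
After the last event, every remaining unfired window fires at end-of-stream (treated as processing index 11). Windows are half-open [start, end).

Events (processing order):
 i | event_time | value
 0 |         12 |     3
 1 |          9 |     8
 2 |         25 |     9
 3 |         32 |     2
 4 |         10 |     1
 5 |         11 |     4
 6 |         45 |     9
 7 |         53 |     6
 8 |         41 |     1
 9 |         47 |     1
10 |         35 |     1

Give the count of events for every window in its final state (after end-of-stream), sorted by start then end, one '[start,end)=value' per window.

[0,11)=1 [10,21)=1 [20,31)=1 [30,41)=1 [40,51)=1 [50,61)=1

i=0 t=12 v=3: → [10,21); WM=9
i=1 t=9 v=8: → [0,11); WM=9
i=2 t=25 v=9: → [20,31); WM=22; [0,11) fires=1 [10,21) fires=1
i=3 t=32 v=2: → [30,41); WM=29
i=4 t=10 v=1: DROP (t<29-1); WM=29
i=5 t=11 v=4: DROP (t<29-1); WM=29
i=6 t=45 v=9: → [40,51); WM=42; [20,31) fires=1 [30,41) fires=1
i=7 t=53 v=6: → [50,61); WM=50
i=8 t=41 v=1: DROP (t<50-1); WM=50
i=9 t=47 v=1: DROP (t<50-1); WM=50
i=10 t=35 v=1: DROP (t<50-1); WM=50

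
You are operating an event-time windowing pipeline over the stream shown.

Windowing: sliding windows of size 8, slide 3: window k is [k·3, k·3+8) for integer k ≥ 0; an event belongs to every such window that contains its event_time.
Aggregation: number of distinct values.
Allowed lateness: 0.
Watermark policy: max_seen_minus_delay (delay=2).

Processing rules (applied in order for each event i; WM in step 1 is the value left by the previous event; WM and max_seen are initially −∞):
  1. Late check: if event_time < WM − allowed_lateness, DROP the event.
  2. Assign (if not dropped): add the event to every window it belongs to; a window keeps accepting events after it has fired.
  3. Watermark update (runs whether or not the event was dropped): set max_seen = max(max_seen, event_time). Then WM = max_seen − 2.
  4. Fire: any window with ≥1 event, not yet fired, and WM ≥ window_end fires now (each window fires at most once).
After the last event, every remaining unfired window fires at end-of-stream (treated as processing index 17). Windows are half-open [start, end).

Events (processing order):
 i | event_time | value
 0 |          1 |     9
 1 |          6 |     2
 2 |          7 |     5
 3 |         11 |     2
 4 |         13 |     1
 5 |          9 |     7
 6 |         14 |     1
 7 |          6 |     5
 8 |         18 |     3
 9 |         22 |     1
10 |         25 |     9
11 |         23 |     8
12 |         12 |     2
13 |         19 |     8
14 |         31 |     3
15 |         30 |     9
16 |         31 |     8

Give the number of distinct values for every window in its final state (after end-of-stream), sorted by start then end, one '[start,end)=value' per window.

[0,8)=3 [3,11)=2 [6,14)=3 [9,17)=2 [12,20)=2 [15,23)=2 [18,26)=4 [21,29)=3 [24,32)=3 [27,35)=3 [30,38)=3

i=0 t=1 v=9: → [0,8); WM=-1
i=1 t=6 v=2: → [6,14),[3,11),[0,8); WM=4
i=2 t=7 v=5: → [6,14),[3,11),[0,8); WM=5
i=3 t=11 v=2: → [9,17),[6,14); WM=9; [0,8) fires=3
i=4 t=13 v=1: → [12,20),[9,17),[6,14); WM=11; [3,11) fires=2
i=5 t=9 v=7: DROP (t<11-0); WM=11
i=6 t=14 v=1: → [12,20),[9,17); WM=12
i=7 t=6 v=5: DROP (t<12-0); WM=12
i=8 t=18 v=3: → [18,26),[15,23),[12,20); WM=16; [6,14) fires=3
i=9 t=22 v=1: → [21,29),[18,26),[15,23); WM=20; [9,17) fires=2 [12,20) fires=2
i=10 t=25 v=9: → [24,32),[21,29),[18,26); WM=23; [15,23) fires=2
i=11 t=23 v=8: → [21,29),[18,26); WM=23
i=12 t=12 v=2: DROP (t<23-0); WM=23
i=13 t=19 v=8: DROP (t<23-0); WM=23
i=14 t=31 v=3: → [30,38),[27,35),[24,32); WM=29; [18,26) fires=4 [21,29) fires=3
i=15 t=30 v=9: → [30,38),[27,35),[24,32); WM=29
i=16 t=31 v=8: → [30,38),[27,35),[24,32); WM=29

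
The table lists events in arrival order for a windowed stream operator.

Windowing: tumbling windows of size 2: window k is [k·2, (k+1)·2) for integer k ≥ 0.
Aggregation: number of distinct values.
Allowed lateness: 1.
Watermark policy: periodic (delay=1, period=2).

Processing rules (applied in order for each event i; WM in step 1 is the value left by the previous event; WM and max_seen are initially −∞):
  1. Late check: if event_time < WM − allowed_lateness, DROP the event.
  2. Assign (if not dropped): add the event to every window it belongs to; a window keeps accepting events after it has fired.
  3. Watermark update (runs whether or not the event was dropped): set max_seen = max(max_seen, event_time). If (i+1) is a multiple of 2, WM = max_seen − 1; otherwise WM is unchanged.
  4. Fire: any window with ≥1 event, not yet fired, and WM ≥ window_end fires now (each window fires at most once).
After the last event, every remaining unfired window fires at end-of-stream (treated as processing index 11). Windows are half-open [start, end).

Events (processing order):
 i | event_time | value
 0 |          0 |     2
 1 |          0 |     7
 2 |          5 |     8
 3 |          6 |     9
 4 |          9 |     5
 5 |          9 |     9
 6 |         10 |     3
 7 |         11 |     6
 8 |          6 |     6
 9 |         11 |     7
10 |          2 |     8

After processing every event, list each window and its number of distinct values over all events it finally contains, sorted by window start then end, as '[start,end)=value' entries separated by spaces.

[0,2)=2 [4,6)=1 [6,8)=1 [8,10)=2 [10,12)=3

i=0 t=0 v=2: → [0,2); WM=−∞
i=1 t=0 v=7: → [0,2); WM=-1
i=2 t=5 v=8: → [4,6); WM=-1
i=3 t=6 v=9: → [6,8); WM=5; [0,2) fires=2
i=4 t=9 v=5: → [8,10); WM=5
i=5 t=9 v=9: → [8,10); WM=8; [4,6) fires=1 [6,8) fires=1
i=6 t=10 v=3: → [10,12); WM=8
i=7 t=11 v=6: → [10,12); WM=10; [8,10) fires=2
i=8 t=6 v=6: DROP (t<10-1); WM=10
i=9 t=11 v=7: → [10,12); WM=10
i=10 t=2 v=8: DROP (t<10-1); WM=10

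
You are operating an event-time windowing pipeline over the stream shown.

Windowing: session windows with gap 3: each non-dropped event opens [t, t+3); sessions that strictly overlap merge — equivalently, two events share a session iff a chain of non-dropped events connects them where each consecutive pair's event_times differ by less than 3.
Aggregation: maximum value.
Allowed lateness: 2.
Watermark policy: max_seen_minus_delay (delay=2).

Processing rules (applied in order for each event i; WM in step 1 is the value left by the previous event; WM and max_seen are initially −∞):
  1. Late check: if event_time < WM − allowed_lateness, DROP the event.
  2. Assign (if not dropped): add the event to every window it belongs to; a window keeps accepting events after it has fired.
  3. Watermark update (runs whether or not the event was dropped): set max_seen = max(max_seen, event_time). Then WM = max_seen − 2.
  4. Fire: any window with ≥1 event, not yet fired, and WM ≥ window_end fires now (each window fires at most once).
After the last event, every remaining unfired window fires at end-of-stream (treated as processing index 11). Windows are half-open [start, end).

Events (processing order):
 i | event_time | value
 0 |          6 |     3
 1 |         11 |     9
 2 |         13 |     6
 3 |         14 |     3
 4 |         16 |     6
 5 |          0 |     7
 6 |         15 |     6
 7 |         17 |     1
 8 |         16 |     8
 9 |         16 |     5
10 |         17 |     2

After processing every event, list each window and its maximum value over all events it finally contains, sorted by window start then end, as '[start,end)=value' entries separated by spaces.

[6,9)=3 [11,20)=9

i=0 t=6 v=3: → [6,9); WM=4
i=1 t=11 v=9: → [11,14); WM=9
i=2 t=13 v=6: → [11,16); WM=11
i=3 t=14 v=3: → [11,17); WM=12
i=4 t=16 v=6: → [11,19); WM=14
i=5 t=0 v=7: DROP (t<14-2); WM=14
i=6 t=15 v=6: → [11,19); WM=14
i=7 t=17 v=1: → [11,20); WM=15
i=8 t=16 v=8: → [11,20); WM=15
i=9 t=16 v=5: → [11,20); WM=15
i=10 t=17 v=2: → [11,20); WM=15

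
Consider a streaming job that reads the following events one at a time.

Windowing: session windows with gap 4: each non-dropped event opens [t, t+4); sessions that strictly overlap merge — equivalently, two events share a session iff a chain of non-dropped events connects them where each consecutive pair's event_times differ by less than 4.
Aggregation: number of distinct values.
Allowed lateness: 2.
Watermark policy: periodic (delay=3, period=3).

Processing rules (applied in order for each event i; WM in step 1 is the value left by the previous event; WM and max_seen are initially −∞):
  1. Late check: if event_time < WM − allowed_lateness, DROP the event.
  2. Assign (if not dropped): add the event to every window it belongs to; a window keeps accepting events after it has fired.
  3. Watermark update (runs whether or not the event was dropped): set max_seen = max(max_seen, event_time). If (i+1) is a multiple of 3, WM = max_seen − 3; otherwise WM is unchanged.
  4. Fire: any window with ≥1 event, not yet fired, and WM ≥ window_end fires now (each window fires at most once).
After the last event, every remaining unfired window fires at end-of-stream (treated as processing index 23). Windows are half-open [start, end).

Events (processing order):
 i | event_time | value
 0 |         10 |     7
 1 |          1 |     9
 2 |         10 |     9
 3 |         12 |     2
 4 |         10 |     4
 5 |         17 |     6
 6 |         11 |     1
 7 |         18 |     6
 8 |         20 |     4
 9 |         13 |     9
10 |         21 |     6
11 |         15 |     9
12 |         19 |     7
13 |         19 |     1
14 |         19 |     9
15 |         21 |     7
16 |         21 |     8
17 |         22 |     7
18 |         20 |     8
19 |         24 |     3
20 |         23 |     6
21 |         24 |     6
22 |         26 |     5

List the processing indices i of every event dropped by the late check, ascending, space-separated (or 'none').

6 9

i=0 t=10 v=7: → [10,14); WM=−∞
i=1 t=1 v=9: → [1,5); WM=−∞
i=2 t=10 v=9: → [10,14); WM=7
i=3 t=12 v=2: → [10,16); WM=7
i=4 t=10 v=4: → [10,16); WM=7
i=5 t=17 v=6: → [17,21); WM=14
i=6 t=11 v=1: DROP (t<14-2); WM=14
i=7 t=18 v=6: → [17,22); WM=14
i=8 t=20 v=4: → [17,24); WM=17
i=9 t=13 v=9: DROP (t<17-2); WM=17
i=10 t=21 v=6: → [17,25); WM=17
i=11 t=15 v=9: → [10,25); WM=18
i=12 t=19 v=7: → [10,25); WM=18
i=13 t=19 v=1: → [10,25); WM=18
i=14 t=19 v=9: → [10,25); WM=18
i=15 t=21 v=7: → [10,25); WM=18
i=16 t=21 v=8: → [10,25); WM=18
i=17 t=22 v=7: → [10,26); WM=19
i=18 t=20 v=8: → [10,26); WM=19
i=19 t=24 v=3: → [10,28); WM=19
i=20 t=23 v=6: → [10,28); WM=21
i=21 t=24 v=6: → [10,28); WM=21
i=22 t=26 v=5: → [10,30); WM=21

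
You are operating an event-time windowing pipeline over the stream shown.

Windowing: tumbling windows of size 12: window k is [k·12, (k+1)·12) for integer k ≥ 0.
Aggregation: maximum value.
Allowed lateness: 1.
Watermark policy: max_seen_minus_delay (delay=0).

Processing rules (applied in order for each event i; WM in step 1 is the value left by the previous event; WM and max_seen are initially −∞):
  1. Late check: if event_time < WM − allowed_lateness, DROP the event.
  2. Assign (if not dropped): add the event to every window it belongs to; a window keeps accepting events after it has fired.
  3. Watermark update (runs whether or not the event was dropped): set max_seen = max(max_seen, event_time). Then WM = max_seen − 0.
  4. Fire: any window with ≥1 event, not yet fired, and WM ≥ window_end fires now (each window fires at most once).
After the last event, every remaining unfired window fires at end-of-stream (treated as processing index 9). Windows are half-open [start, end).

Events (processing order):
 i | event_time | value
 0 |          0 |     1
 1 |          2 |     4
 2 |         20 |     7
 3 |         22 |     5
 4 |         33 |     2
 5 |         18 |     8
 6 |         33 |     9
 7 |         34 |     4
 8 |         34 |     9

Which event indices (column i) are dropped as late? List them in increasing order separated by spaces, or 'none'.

5

i=0 t=0 v=1: → [0,12); WM=0
i=1 t=2 v=4: → [0,12); WM=2
i=2 t=20 v=7: → [12,24); WM=20; [0,12) fires=4
i=3 t=22 v=5: → [12,24); WM=22
i=4 t=33 v=2: → [24,36); WM=33; [12,24) fires=7
i=5 t=18 v=8: DROP (t<33-1); WM=33
i=6 t=33 v=9: → [24,36); WM=33
i=7 t=34 v=4: → [24,36); WM=34
i=8 t=34 v=9: → [24,36); WM=34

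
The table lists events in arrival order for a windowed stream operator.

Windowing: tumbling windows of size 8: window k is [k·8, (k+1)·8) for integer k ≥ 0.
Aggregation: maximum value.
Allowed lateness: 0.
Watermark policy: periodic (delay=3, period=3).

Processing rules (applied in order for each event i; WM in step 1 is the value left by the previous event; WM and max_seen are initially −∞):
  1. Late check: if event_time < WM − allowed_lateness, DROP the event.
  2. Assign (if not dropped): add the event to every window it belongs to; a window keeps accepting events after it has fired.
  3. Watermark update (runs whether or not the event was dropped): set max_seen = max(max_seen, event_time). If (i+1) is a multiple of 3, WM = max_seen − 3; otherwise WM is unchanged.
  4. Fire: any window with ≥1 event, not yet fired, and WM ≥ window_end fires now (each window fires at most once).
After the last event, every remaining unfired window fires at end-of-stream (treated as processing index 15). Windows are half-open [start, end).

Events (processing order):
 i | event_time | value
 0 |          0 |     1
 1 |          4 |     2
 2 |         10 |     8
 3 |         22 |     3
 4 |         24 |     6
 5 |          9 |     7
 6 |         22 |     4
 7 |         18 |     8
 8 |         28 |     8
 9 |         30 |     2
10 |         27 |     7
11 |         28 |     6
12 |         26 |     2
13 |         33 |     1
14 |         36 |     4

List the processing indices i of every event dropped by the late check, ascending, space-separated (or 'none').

i=0 t=0 v=1: → [0,8); WM=−∞
i=1 t=4 v=2: → [0,8); WM=−∞
i=2 t=10 v=8: → [8,16); WM=7
i=3 t=22 v=3: → [16,24); WM=7
i=4 t=24 v=6: → [24,32); WM=7
i=5 t=9 v=7: → [8,16); WM=21; [0,8) fires=2 [8,16) fires=8
i=6 t=22 v=4: → [16,24); WM=21
i=7 t=18 v=8: DROP (t<21-0); WM=21
i=8 t=28 v=8: → [24,32); WM=25; [16,24) fires=4
i=9 t=30 v=2: → [24,32); WM=25
i=10 t=27 v=7: → [24,32); WM=25
i=11 t=28 v=6: → [24,32); WM=27
i=12 t=26 v=2: DROP (t<27-0); WM=27
i=13 t=33 v=1: → [32,40); WM=27
i=14 t=36 v=4: → [32,40); WM=33; [24,32) fires=8

7 12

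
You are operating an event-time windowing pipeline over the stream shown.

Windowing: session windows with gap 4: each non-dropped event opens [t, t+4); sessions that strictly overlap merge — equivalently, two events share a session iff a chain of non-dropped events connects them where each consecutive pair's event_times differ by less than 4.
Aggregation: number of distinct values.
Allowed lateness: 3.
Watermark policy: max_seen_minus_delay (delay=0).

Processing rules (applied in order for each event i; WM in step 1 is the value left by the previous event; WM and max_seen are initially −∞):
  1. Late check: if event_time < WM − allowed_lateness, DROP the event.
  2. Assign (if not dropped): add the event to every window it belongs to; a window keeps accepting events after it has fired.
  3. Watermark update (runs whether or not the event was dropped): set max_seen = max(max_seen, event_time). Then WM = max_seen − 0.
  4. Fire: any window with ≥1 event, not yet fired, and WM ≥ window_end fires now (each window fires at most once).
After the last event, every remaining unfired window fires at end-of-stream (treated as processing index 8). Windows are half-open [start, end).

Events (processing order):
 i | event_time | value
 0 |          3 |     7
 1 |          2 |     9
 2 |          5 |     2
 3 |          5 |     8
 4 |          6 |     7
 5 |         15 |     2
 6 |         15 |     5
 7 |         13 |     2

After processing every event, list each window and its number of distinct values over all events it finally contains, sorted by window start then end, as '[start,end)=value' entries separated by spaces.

i=0 t=3 v=7: → [3,7); WM=3
i=1 t=2 v=9: → [2,7); WM=3
i=2 t=5 v=2: → [2,9); WM=5
i=3 t=5 v=8: → [2,9); WM=5
i=4 t=6 v=7: → [2,10); WM=6
i=5 t=15 v=2: → [15,19); WM=15
i=6 t=15 v=5: → [15,19); WM=15
i=7 t=13 v=2: → [13,19); WM=15

[2,10)=4 [13,19)=2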